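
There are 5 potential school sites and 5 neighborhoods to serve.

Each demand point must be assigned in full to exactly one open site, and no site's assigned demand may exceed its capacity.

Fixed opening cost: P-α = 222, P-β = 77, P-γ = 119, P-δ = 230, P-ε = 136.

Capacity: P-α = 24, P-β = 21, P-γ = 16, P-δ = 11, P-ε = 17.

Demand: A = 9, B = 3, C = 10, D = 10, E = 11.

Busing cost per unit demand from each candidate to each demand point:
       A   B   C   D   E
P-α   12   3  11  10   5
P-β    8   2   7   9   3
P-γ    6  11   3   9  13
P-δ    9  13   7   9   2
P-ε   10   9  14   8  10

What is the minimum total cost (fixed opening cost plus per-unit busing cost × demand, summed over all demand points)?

Open {P-β, P-γ, P-ε}; cheapest assignment that respects the capacities:
  P-β (cap 21, load 20): A, E — cost 9×8 + 11×3 = 105
  P-γ (cap 16, load 10): C — cost 10×3 = 30
  P-ε (cap 17, load 13): B, D — cost 3×9 + 10×8 = 107
  Shipping 242, fixed 332 → total 574.
  Any other capacity-feasible assignment to {P-β, P-γ, P-ε} ships for at least 242.
Compare {P-α, P-β}: its best feasible assignment gives total 605.
Compare {P-α, P-β, P-γ}: its best feasible assignment gives total 662.
Every other set of open sites that can feasibly serve all demand totals ≥ 605 even under its best assignment. Minimum: 574.

574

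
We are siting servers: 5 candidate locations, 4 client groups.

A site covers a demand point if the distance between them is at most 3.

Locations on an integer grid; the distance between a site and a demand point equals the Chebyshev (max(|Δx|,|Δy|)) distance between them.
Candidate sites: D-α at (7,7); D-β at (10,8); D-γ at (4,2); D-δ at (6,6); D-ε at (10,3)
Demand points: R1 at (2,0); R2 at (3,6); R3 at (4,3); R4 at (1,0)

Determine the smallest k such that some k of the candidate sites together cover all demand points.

Coverage sets (demand points within 3 of each site):
  D-α: {}
  D-β: {}
  D-γ: {R1, R3, R4}
  D-δ: {R2, R3}
  D-ε: {}
No single site covers all 4 demand points.
But {D-γ, D-δ} covers everything, so the minimum is 2.

2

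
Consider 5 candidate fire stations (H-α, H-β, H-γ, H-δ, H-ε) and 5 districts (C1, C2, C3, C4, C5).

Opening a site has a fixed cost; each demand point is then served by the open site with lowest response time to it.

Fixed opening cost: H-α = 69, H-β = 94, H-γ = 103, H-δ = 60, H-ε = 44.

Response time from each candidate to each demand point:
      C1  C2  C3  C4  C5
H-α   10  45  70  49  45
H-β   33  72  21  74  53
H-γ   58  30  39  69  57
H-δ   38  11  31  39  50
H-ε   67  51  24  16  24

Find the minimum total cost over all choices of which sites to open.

Open {H-δ, H-ε}: assign each demand point to its cheapest open site.
  C1→H-δ 38, C2→H-δ 11, C3→H-ε 24, C4→H-ε 16, C5→H-ε 24
  response time 113, fixed 104 → total 217.
Compare {H-ε}: response time 182 + fixed 44 = 226.
Compare {H-δ}: response time 169 + fixed 60 = 229.
Compare {H-α, H-ε}: response time 119 + fixed 113 = 232.
All other subsets cost ≥ 226. Minimum total cost: 217.

217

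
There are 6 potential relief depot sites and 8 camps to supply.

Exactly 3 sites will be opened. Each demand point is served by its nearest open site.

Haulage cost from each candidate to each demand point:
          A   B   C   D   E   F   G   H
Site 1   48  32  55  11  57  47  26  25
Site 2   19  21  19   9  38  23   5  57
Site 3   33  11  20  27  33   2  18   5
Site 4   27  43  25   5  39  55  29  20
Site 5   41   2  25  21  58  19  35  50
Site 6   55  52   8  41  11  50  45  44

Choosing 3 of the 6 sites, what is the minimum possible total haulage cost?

70

Open {Site 2, Site 3, Site 6}.
  A→Site 2 19, B→Site 3 11, C→Site 6 8, D→Site 2 9, E→Site 6 11, F→Site 3 2, G→Site 2 5, H→Site 3 5  ⇒ total 70.
Compare {Site 3, Site 4, Site 6}: total 87.
Compare {Site 2, Site 3, Site 5}: total 94.
No size-3 selection does better; minimum is 70.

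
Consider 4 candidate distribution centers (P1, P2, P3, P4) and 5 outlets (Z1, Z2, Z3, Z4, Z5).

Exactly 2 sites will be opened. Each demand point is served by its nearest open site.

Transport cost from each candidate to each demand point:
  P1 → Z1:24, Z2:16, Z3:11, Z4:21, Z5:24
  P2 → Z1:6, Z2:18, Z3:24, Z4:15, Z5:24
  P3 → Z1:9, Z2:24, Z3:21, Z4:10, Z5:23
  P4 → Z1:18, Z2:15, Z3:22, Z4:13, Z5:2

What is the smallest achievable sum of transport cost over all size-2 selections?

57

Open {P3, P4}.
  Z1→P3 9, Z2→P4 15, Z3→P3 21, Z4→P3 10, Z5→P4 2  ⇒ total 57.
Compare {P2, P4}: total 58.
Compare {P1, P4}: total 59.
No size-2 selection does better; minimum is 57.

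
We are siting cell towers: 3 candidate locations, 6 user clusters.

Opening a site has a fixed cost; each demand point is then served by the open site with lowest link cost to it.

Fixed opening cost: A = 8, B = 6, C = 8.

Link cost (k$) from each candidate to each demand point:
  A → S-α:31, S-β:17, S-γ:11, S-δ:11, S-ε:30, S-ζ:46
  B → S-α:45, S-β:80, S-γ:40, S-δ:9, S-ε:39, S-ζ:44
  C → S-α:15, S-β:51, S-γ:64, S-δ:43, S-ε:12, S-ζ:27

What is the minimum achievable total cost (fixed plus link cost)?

Open {A, C}: assign each demand point to its cheapest open site.
  S-α→C 15, S-β→A 17, S-γ→A 11, S-δ→A 11, S-ε→C 12, S-ζ→C 27
  link cost 93, fixed 16 → total 109.
Compare {A, B, C}: link cost 91 + fixed 22 = 113.
Compare {A}: link cost 146 + fixed 8 = 154.
Compare {A, B}: link cost 142 + fixed 14 = 156.
All other subsets cost ≥ 113. Minimum total cost: 109.

109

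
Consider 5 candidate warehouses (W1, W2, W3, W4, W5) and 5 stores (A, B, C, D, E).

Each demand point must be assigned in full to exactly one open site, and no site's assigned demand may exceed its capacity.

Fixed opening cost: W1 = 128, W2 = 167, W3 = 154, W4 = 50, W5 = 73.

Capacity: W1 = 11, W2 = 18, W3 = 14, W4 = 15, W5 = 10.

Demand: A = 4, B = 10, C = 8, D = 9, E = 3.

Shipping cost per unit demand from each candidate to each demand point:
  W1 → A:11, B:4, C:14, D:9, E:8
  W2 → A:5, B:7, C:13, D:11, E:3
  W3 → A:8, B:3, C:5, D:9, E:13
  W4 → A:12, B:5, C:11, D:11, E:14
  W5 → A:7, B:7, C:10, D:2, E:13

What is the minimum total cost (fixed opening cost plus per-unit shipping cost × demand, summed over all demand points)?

459

Open {W3, W4, W5}; cheapest assignment that respects the capacities:
  W3 (cap 14, load 12): A, C — cost 4×8 + 8×5 = 72
  W4 (cap 15, load 13): B, E — cost 10×5 + 3×14 = 92
  W5 (cap 10, load 9): D — cost 9×2 = 18
  Shipping 182, fixed 277 → total 459.
  Any other capacity-feasible assignment to {W3, W4, W5} ships for at least 182.
Compare {W1, W4, W5}: its best feasible assignment gives total 487.
Compare {W2, W4, W5}: its best feasible assignment gives total 491.
Every other set of open sites that can feasibly serve all demand totals ≥ 487 even under its best assignment. Minimum: 459.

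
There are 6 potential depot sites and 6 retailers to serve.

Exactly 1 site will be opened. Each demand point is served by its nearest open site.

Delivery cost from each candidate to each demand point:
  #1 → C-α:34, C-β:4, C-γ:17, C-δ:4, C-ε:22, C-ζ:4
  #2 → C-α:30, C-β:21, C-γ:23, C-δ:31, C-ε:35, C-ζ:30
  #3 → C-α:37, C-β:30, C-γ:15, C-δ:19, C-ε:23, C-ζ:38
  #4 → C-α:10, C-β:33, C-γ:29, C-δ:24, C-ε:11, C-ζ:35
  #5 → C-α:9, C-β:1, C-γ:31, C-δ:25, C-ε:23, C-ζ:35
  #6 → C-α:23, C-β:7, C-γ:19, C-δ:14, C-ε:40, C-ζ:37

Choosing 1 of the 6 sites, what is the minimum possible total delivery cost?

Open {#1}.
  C-α→#1 34, C-β→#1 4, C-γ→#1 17, C-δ→#1 4, C-ε→#1 22, C-ζ→#1 4  ⇒ total 85.
Compare {#5}: total 124.
Compare {#6}: total 140.
No size-1 selection does better; minimum is 85.

85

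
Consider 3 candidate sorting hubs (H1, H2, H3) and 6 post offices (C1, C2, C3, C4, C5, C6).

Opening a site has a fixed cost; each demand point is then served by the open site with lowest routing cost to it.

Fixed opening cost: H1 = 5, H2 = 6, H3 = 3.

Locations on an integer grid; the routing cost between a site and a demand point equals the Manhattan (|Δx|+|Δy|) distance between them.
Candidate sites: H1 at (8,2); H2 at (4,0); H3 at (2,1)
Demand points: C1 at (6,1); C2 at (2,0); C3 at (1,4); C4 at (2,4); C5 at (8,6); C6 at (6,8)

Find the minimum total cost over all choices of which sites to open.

31

Open {H1, H3}: assign each demand point to its cheapest open site.
  C1→H1 3, C2→H3 1, C3→H3 4, C4→H3 3, C5→H1 4, C6→H1 8
  routing cost 23, fixed 8 → total 31.
Compare {H3}: routing cost 34 + fixed 3 = 37.
Compare {H1, H2, H3}: routing cost 23 + fixed 14 = 37.
Compare {H2, H3}: routing cost 31 + fixed 9 = 40.
All other subsets cost ≥ 37. Minimum total cost: 31.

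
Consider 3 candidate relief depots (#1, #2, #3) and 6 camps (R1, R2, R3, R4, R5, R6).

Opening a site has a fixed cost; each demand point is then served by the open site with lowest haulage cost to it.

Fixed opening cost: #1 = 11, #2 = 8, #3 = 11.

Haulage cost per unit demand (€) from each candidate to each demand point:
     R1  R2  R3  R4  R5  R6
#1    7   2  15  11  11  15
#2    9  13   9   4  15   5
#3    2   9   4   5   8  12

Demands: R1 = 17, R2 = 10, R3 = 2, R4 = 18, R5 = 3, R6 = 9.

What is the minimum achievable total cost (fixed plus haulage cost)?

233

Open {#1, #2, #3}: assign each demand point to its cheapest open site.
  R1→#3 17×2=34, R2→#1 10×2=20, R3→#3 2×4=8, R4→#2 18×4=72, R5→#3 3×8=24, R6→#2 9×5=45
  haulage cost 203, fixed 30 → total 233.
Compare {#2, #3}: haulage cost 273 + fixed 19 = 292.
Compare {#1, #3}: haulage cost 284 + fixed 22 = 306.
Compare {#1, #2}: haulage cost 307 + fixed 19 = 326.
All other subsets cost ≥ 292. Minimum total cost: 233.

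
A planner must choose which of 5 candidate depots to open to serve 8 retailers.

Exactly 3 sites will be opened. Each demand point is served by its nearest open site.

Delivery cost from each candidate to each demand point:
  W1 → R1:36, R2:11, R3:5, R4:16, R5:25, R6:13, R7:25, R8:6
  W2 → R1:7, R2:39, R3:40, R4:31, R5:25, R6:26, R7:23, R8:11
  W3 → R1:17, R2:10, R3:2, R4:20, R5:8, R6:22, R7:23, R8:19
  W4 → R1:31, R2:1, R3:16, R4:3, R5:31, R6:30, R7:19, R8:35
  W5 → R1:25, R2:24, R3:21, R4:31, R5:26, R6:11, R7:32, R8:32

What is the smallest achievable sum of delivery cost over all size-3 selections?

Open {W1, W3, W4}.
  R1→W3 17, R2→W4 1, R3→W3 2, R4→W4 3, R5→W3 8, R6→W1 13, R7→W4 19, R8→W1 6  ⇒ total 69.
Compare {W2, W3, W4}: total 73.
Compare {W1, W2, W4}: total 79.
No size-3 selection does better; minimum is 69.

69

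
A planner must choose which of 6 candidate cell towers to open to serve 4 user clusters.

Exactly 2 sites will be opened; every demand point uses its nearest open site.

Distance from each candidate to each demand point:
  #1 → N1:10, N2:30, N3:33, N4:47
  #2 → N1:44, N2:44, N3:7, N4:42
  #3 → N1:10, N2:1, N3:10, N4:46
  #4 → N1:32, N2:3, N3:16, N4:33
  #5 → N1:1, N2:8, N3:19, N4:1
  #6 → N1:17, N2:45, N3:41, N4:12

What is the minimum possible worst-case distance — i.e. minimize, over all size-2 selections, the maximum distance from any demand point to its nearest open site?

Open {#2, #5}.
  Farthest demand point is N2 at distance 8 (to #5); all others are ≤ 8.
With {#3, #5} the worst case is 10.
With {#3, #6} the worst case is 12.
No size-2 selection achieves below 8.

8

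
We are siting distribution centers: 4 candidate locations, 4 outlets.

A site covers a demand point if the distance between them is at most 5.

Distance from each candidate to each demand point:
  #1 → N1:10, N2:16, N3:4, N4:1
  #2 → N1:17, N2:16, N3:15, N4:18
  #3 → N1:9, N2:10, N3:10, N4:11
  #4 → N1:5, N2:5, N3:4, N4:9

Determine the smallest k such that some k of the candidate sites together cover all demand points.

2

Coverage sets (demand points within 5 of each site):
  #1: {N3, N4}
  #2: {}
  #3: {}
  #4: {N1, N2, N3}
No single site covers all 4 demand points.
But {#1, #4} covers everything, so the minimum is 2.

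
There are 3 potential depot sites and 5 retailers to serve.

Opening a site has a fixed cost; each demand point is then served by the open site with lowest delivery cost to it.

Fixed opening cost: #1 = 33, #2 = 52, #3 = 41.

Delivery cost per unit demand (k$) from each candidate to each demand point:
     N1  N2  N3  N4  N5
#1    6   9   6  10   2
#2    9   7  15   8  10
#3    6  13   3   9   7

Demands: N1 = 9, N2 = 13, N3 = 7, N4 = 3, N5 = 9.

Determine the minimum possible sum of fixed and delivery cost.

294

Open {#1}: assign each demand point to its cheapest open site.
  N1→#1 9×6=54, N2→#1 13×9=117, N3→#1 7×6=42, N4→#1 3×10=30, N5→#1 9×2=18
  delivery cost 261, fixed 33 → total 294.
Compare {#1, #3}: delivery cost 237 + fixed 74 = 311.
Compare {#1, #2}: delivery cost 229 + fixed 85 = 314.
Compare {#1, #2, #3}: delivery cost 208 + fixed 126 = 334.
All other subsets cost ≥ 311. Minimum total cost: 294.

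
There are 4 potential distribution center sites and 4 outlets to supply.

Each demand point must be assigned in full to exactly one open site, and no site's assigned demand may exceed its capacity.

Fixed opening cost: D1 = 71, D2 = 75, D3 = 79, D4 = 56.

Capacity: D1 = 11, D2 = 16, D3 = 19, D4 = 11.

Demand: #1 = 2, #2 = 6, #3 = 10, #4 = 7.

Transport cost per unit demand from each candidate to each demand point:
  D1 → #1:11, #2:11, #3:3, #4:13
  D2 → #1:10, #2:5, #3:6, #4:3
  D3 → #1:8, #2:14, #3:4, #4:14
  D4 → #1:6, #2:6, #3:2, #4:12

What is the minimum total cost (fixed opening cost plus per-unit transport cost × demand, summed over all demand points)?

222

Open {D2, D4}; cheapest assignment that respects the capacities:
  D2 (cap 16, load 15): #1, #2, #4 — cost 2×10 + 6×5 + 7×3 = 71
  D4 (cap 11, load 10): #3 — cost 10×2 = 20
  Shipping 91, fixed 131 → total 222.
  Any other capacity-feasible assignment to {D2, D4} ships for at least 91.
Compare {D1, D2}: its best feasible assignment gives total 247.
Compare {D2, D3}: its best feasible assignment gives total 261.
Every other set of open sites that can feasibly serve all demand totals ≥ 247 even under its best assignment. Minimum: 222.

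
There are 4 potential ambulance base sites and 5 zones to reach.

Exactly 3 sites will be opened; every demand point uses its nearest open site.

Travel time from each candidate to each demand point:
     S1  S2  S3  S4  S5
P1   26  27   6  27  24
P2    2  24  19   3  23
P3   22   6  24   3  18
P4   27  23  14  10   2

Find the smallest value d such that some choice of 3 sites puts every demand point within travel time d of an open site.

14

Open {P2, P3, P4}.
  Farthest demand point is S3 at travel time 14 (to P4); all others are ≤ 14.
With {P1, P2, P3} the worst case is 18.
With {P1, P3, P4} the worst case is 22.
No size-3 selection achieves below 14.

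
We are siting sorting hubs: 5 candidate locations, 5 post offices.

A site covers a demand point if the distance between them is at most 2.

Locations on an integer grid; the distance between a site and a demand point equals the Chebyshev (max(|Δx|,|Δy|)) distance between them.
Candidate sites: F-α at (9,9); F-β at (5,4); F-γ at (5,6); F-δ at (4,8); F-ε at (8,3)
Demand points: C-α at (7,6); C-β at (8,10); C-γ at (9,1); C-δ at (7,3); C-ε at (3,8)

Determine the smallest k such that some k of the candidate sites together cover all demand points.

Coverage sets (demand points within 2 of each site):
  F-α: {C-β}
  F-β: {C-α, C-δ}
  F-γ: {C-α, C-ε}
  F-δ: {C-ε}
  F-ε: {C-γ, C-δ}
No 2 sites suffice: every size-2 union leaves at least one demand point uncovered.
But {F-α, F-γ, F-ε} covers everything, so the minimum is 3.

3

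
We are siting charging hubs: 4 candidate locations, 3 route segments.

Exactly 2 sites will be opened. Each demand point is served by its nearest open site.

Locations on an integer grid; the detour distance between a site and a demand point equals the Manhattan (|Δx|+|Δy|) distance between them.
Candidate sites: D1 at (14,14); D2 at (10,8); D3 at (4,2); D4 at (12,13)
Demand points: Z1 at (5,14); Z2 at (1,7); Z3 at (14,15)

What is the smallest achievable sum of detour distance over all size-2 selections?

18

Open {D1, D3}.
  Z1→D1 9, Z2→D3 8, Z3→D1 1  ⇒ total 18.
Compare {D1, D2}: total 20.
Compare {D3, D4}: total 20.
No size-2 selection does better; minimum is 18.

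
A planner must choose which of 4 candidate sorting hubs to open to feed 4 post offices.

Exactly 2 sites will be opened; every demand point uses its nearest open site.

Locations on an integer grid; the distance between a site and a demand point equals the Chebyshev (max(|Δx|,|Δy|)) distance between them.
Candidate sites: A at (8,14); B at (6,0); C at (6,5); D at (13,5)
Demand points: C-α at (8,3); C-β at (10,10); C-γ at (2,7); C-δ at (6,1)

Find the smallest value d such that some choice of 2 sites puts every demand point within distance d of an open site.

4

Open {A, C}.
  Farthest demand point is C-β at distance 4 (to A); all others are ≤ 4.
With {B, C} the worst case is 5.
With {C, D} the worst case is 5.
No size-2 selection achieves below 4.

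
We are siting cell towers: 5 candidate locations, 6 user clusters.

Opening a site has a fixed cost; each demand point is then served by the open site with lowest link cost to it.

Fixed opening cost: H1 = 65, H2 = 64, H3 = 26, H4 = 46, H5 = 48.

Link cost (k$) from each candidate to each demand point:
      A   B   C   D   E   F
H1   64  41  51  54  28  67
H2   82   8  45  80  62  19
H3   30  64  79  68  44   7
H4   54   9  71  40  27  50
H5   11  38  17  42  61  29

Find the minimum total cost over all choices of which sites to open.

227

Open {H4, H5}: assign each demand point to its cheapest open site.
  A→H5 11, B→H4 9, C→H5 17, D→H4 40, E→H4 27, F→H5 29
  link cost 133, fixed 94 → total 227.
Compare {H3, H4, H5}: link cost 111 + fixed 120 = 231.
Compare {H3, H5}: link cost 159 + fixed 74 = 233.
Compare {H5}: link cost 198 + fixed 48 = 246.
All other subsets cost ≥ 231. Minimum total cost: 227.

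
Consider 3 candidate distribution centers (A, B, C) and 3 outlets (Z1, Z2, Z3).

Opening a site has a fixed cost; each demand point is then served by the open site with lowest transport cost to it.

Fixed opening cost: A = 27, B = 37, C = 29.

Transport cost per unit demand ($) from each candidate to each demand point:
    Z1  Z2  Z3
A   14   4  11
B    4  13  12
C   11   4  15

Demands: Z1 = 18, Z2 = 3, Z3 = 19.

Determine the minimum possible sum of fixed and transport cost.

Open {A, B}: assign each demand point to its cheapest open site.
  Z1→B 18×4=72, Z2→A 3×4=12, Z3→A 19×11=209
  transport cost 293, fixed 64 → total 357.
Compare {B}: transport cost 339 + fixed 37 = 376.
Compare {B, C}: transport cost 312 + fixed 66 = 378.
Compare {A, B, C}: transport cost 293 + fixed 93 = 386.
All other subsets cost ≥ 376. Minimum total cost: 357.

357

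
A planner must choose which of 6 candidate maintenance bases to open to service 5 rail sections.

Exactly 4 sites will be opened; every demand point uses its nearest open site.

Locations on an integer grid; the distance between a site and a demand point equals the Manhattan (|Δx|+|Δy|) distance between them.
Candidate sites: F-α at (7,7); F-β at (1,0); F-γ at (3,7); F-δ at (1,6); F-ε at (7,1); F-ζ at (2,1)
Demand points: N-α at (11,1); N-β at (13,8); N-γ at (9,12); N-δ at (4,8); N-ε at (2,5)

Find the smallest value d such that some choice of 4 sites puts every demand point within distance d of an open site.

7

Open {F-α, F-β, F-γ, F-ε}.
  Farthest demand point is N-β at distance 7 (to F-α); all others are ≤ 7.
With {F-α, F-β, F-δ, F-ε} the worst case is 7.
With {F-α, F-β, F-ε, F-ζ} the worst case is 7.
No size-4 selection achieves below 7.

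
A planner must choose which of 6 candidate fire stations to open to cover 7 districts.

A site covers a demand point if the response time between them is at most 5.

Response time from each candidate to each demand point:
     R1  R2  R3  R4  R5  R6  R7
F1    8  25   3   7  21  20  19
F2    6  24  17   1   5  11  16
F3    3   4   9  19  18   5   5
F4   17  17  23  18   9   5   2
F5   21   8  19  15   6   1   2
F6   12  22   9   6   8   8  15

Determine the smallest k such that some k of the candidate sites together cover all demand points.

Coverage sets (demand points within 5 of each site):
  F1: {R3}
  F2: {R4, R5}
  F3: {R1, R2, R6, R7}
  F4: {R6, R7}
  F5: {R6, R7}
  F6: {}
No 2 sites suffice: every size-2 union leaves at least one demand point uncovered.
But {F1, F2, F3} covers everything, so the minimum is 3.

3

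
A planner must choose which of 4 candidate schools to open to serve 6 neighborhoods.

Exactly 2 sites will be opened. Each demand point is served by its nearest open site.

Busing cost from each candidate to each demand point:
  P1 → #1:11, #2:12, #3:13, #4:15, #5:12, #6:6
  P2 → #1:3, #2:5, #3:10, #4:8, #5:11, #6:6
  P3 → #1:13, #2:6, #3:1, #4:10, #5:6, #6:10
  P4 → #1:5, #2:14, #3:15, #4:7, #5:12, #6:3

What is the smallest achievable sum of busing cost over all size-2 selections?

Open {P3, P4}.
  #1→P4 5, #2→P3 6, #3→P3 1, #4→P4 7, #5→P3 6, #6→P4 3  ⇒ total 28.
Compare {P2, P3}: total 29.
Compare {P2, P4}: total 39.
No size-2 selection does better; minimum is 28.

28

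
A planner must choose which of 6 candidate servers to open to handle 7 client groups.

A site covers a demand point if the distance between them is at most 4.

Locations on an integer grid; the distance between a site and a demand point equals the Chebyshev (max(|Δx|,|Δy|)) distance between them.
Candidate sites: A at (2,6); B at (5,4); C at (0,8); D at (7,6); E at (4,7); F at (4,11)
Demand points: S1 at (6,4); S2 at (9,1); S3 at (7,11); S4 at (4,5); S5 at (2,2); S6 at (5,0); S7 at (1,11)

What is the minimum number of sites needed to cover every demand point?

Coverage sets (demand points within 4 of each site):
  A: {S1, S4, S5}
  B: {S1, S2, S4, S5, S6}
  C: {S4, S7}
  D: {S1, S4}
  E: {S1, S3, S4, S7}
  F: {S3, S7}
No single site covers all 7 demand points.
But {B, E} covers everything, so the minimum is 2.

2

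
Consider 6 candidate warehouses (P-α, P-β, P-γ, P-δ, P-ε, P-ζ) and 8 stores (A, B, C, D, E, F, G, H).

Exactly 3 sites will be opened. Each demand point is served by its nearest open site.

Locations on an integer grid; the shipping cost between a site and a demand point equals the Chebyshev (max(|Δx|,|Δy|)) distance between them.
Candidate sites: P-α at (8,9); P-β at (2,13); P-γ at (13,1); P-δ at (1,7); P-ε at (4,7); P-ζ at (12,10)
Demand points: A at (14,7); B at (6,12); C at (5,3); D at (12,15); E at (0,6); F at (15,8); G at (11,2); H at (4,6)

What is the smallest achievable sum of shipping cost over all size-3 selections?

26

Open {P-γ, P-δ, P-ζ}.
  A→P-ζ 3, B→P-δ 5, C→P-δ 4, D→P-ζ 5, E→P-δ 1, F→P-ζ 3, G→P-γ 2, H→P-δ 3  ⇒ total 26.
Compare {P-γ, P-ε, P-ζ}: total 27.
Compare {P-α, P-δ, P-ζ}: total 29.
No size-3 selection does better; minimum is 26.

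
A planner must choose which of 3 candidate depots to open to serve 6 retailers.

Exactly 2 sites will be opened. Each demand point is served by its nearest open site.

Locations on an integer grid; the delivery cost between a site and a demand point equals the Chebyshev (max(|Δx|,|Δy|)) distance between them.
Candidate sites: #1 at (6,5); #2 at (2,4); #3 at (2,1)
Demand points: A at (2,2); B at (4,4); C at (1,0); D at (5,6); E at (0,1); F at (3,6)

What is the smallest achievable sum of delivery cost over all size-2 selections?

Open {#1, #3}.
  A→#3 1, B→#1 2, C→#3 1, D→#1 1, E→#3 2, F→#1 3  ⇒ total 10.
Compare {#2, #3}: total 11.
Compare {#1, #2}: total 14.

10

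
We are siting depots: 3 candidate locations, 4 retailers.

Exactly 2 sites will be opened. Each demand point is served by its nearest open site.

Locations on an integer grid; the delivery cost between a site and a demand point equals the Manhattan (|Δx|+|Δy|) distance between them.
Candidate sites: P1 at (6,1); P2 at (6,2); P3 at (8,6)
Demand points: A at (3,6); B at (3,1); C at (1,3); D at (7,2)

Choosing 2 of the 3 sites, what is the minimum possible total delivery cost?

16

Open {P2, P3}.
  A→P3 5, B→P2 4, C→P2 6, D→P2 1  ⇒ total 16.
Compare {P1, P2}: total 17.
Compare {P1, P3}: total 17.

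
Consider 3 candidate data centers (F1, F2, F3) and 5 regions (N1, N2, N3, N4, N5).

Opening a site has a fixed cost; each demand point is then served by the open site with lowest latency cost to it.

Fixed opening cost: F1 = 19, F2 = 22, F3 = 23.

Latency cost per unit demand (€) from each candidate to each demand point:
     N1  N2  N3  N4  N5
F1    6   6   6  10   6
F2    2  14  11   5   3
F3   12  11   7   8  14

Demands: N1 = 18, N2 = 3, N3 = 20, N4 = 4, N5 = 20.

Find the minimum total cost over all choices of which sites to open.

295

Open {F1, F2}: assign each demand point to its cheapest open site.
  N1→F2 18×2=36, N2→F1 3×6=18, N3→F1 20×6=120, N4→F2 4×5=20, N5→F2 20×3=60
  latency cost 254, fixed 41 → total 295.
Compare {F1, F2, F3}: latency cost 254 + fixed 64 = 318.
Compare {F2, F3}: latency cost 289 + fixed 45 = 334.
Compare {F2}: latency cost 378 + fixed 22 = 400.
All other subsets cost ≥ 318. Minimum total cost: 295.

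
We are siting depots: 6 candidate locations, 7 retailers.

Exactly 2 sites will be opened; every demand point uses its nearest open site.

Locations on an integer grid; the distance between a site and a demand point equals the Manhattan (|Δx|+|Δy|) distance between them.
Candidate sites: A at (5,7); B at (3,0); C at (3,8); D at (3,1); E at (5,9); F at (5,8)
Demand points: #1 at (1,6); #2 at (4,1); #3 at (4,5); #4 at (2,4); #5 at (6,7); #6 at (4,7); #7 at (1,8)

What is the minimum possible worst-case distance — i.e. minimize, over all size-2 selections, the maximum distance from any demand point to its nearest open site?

4

Open {C, D}.
  Farthest demand point is #1 at distance 4 (to C); all others are ≤ 4.
With {A, B} the worst case is 5.
With {A, D} the worst case is 5.
No size-2 selection achieves below 4.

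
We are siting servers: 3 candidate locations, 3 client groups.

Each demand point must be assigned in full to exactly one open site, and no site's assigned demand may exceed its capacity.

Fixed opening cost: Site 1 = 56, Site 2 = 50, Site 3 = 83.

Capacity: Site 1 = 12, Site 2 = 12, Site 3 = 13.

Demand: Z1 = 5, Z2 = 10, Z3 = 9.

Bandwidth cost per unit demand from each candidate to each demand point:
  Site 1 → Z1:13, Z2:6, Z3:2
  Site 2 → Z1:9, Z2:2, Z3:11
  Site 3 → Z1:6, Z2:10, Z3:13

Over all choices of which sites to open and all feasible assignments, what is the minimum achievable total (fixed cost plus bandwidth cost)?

257

Open {Site 1, Site 2, Site 3}; cheapest assignment that respects the capacities:
  Site 1 (cap 12, load 9): Z3 — cost 9×2 = 18
  Site 2 (cap 12, load 10): Z2 — cost 10×2 = 20
  Site 3 (cap 13, load 5): Z1 — cost 5×6 = 30
  Shipping 68, fixed 189 → total 257.
  Any other capacity-feasible assignment to {Site 1, Site 2, Site 3} ships for at least 68.
Total demand is 24; every other set of sites either has combined capacity below 24 or cannot fit the demands without splitting one across sites, so {Site 1, Site 2, Site 3} is the only feasible choice of open sites. Minimum: 257.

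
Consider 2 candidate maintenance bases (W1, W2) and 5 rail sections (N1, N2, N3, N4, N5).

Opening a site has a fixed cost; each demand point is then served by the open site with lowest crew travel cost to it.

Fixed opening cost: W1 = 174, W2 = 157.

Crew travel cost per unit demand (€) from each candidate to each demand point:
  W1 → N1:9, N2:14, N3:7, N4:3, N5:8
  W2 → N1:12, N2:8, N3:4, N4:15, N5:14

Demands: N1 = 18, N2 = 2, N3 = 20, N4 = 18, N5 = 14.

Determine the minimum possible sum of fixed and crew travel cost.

670

Open {W1}: assign each demand point to its cheapest open site.
  N1→W1 18×9=162, N2→W1 2×14=28, N3→W1 20×7=140, N4→W1 18×3=54, N5→W1 14×8=112
  crew travel cost 496, fixed 174 → total 670.
Compare {W1, W2}: crew travel cost 424 + fixed 331 = 755.
Compare {W2}: crew travel cost 778 + fixed 157 = 935.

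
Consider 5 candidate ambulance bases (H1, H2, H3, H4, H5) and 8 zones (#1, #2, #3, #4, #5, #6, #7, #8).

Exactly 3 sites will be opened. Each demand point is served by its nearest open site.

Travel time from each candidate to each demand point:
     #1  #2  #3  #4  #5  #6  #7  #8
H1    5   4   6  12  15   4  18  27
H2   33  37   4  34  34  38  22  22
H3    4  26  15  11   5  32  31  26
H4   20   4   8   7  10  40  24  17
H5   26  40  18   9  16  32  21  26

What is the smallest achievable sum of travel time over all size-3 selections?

Open {H1, H3, H4}.
  #1→H3 4, #2→H1 4, #3→H1 6, #4→H4 7, #5→H3 5, #6→H1 4, #7→H1 18, #8→H4 17  ⇒ total 65.
Compare {H1, H2, H4}: total 69.
Compare {H1, H4, H5}: total 71.
No size-3 selection does better; minimum is 65.

65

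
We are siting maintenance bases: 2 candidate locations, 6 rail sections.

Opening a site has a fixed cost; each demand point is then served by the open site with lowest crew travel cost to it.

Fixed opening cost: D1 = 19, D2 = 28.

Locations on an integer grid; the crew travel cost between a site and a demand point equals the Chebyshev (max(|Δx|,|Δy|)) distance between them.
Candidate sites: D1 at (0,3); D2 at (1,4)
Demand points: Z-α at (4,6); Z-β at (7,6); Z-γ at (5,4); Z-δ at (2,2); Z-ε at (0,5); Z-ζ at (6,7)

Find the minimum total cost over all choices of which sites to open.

Open {D1}: assign each demand point to its cheapest open site.
  Z-α→D1 4, Z-β→D1 7, Z-γ→D1 5, Z-δ→D1 2, Z-ε→D1 2, Z-ζ→D1 6
  crew travel cost 26, fixed 19 → total 45.
Compare {D2}: crew travel cost 21 + fixed 28 = 49.
Compare {D1, D2}: crew travel cost 21 + fixed 47 = 68.

45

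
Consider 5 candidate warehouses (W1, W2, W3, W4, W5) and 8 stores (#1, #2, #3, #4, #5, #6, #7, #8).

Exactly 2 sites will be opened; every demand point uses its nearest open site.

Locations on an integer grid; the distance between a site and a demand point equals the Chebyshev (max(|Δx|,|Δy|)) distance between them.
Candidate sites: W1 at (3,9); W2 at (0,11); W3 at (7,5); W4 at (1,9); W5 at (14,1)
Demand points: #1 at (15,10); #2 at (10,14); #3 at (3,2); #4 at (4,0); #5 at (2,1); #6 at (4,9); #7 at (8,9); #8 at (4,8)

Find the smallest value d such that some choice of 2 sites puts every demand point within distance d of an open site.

8

Open {W1, W3}.
  Farthest demand point is #1 at distance 8 (to W3); all others are ≤ 8.
With {W1, W5} the worst case is 9.
With {W2, W3} the worst case is 9.
No size-2 selection achieves below 8.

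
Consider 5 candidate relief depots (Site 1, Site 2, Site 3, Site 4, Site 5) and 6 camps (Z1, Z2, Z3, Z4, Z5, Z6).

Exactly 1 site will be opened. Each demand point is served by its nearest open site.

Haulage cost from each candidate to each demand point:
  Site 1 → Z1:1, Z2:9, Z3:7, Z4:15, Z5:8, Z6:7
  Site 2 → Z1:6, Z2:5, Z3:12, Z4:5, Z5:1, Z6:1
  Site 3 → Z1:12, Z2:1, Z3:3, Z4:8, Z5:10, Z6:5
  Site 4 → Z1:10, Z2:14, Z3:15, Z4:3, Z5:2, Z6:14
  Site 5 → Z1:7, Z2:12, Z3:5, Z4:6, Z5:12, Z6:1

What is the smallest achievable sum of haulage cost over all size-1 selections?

30

Open {Site 2}.
  Z1→Site 2 6, Z2→Site 2 5, Z3→Site 2 12, Z4→Site 2 5, Z5→Site 2 1, Z6→Site 2 1  ⇒ total 30.
Compare {Site 3}: total 39.
Compare {Site 5}: total 43.
No size-1 selection does better; minimum is 30.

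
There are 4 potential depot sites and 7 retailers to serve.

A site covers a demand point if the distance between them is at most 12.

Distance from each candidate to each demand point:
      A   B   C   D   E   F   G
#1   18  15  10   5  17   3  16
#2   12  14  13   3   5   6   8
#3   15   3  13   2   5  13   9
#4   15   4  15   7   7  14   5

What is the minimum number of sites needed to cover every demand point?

3

Coverage sets (demand points within 12 of each site):
  #1: {C, D, F}
  #2: {A, D, E, F, G}
  #3: {B, D, E, G}
  #4: {B, D, E, G}
No 2 sites suffice: every size-2 union leaves at least one demand point uncovered.
But {#1, #2, #3} covers everything, so the minimum is 3.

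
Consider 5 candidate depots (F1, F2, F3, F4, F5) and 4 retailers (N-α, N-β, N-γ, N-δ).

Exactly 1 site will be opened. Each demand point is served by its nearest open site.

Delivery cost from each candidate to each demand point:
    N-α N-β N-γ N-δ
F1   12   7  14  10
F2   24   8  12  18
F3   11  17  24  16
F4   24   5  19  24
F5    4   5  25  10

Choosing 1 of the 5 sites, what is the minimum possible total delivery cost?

Open {F1}.
  N-α→F1 12, N-β→F1 7, N-γ→F1 14, N-δ→F1 10  ⇒ total 43.
Compare {F5}: total 44.
Compare {F2}: total 62.
No size-1 selection does better; minimum is 43.

43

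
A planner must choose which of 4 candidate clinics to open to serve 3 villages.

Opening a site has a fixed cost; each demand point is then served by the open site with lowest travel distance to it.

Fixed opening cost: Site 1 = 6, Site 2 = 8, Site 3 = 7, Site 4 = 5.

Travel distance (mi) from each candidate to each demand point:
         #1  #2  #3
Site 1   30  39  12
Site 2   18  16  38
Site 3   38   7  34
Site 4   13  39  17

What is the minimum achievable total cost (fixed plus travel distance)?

Open {Site 3, Site 4}: assign each demand point to its cheapest open site.
  #1→Site 4 13, #2→Site 3 7, #3→Site 4 17
  travel distance 37, fixed 12 → total 49.
Compare {Site 1, Site 3, Site 4}: travel distance 32 + fixed 18 = 50.
Compare {Site 2, Site 3, Site 4}: travel distance 37 + fixed 20 = 57.
Compare {Site 1, Site 2, Site 3}: travel distance 37 + fixed 21 = 58.
All other subsets cost ≥ 50. Minimum total cost: 49.

49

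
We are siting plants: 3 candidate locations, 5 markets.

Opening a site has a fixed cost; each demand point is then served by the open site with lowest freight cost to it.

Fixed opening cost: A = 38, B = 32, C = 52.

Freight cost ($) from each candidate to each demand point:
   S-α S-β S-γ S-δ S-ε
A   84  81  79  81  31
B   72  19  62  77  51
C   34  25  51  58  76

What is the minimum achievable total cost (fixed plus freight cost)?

Open {A, C}: assign each demand point to its cheapest open site.
  S-α→C 34, S-β→C 25, S-γ→C 51, S-δ→C 58, S-ε→A 31
  freight cost 199, fixed 90 → total 289.
Compare {C}: freight cost 244 + fixed 52 = 296.
Compare {B, C}: freight cost 213 + fixed 84 = 297.
Compare {B}: freight cost 281 + fixed 32 = 313.
All other subsets cost ≥ 296. Minimum total cost: 289.

289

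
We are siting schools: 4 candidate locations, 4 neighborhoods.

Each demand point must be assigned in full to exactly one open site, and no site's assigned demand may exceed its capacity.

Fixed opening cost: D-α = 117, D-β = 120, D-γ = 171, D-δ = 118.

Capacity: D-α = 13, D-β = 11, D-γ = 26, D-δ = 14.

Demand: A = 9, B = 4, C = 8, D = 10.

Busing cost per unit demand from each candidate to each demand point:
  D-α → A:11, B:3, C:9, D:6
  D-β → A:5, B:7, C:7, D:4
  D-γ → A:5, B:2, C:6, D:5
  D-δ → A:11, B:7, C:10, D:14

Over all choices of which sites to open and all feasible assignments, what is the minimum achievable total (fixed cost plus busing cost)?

Open {D-β, D-γ}; cheapest assignment that respects the capacities:
  D-β (cap 11, load 10): D — cost 10×4 = 40
  D-γ (cap 26, load 21): A, B, C — cost 9×5 + 4×2 + 8×6 = 101
  Shipping 141, fixed 291 → total 432.
  Any other capacity-feasible assignment to {D-β, D-γ} ships for at least 141.
Compare {D-α, D-γ}: its best feasible assignment gives total 449.
Compare {D-γ, D-δ}: its best feasible assignment gives total 472.
Every other set of open sites that can feasibly serve all demand totals ≥ 449 even under its best assignment. Minimum: 432.

432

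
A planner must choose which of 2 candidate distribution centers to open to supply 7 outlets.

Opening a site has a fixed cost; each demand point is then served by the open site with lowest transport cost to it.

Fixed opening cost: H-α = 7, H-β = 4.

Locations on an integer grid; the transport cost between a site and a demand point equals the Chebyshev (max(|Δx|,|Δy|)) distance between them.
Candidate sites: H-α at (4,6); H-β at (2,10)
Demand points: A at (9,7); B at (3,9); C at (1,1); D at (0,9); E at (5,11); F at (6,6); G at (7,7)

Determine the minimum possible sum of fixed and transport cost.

32

Open {H-α, H-β}: assign each demand point to its cheapest open site.
  A→H-α 5, B→H-β 1, C→H-α 5, D→H-β 2, E→H-β 3, F→H-α 2, G→H-α 3
  transport cost 21, fixed 11 → total 32.
Compare {H-α}: transport cost 27 + fixed 7 = 34.
Compare {H-β}: transport cost 31 + fixed 4 = 35.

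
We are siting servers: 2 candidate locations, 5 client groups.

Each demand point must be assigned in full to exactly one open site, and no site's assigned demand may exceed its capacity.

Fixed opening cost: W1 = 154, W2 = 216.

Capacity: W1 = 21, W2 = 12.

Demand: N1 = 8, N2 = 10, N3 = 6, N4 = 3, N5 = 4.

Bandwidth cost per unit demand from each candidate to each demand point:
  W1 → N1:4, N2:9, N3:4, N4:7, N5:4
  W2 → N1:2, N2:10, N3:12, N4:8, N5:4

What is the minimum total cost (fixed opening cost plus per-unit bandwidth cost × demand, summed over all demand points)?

Open {W1, W2}; cheapest assignment that respects the capacities:
  W1 (cap 21, load 19): N2, N3, N4 — cost 10×9 + 6×4 + 3×7 = 135
  W2 (cap 12, load 12): N1, N5 — cost 8×2 + 4×4 = 32
  Shipping 167, fixed 370 → total 537.
  Any other capacity-feasible assignment to {W1, W2} ships for at least 167.
Total demand is 31 and no other set of sites has combined capacity ≥ 31, so {W1, W2} is the only feasible choice of open sites. Minimum: 537.

537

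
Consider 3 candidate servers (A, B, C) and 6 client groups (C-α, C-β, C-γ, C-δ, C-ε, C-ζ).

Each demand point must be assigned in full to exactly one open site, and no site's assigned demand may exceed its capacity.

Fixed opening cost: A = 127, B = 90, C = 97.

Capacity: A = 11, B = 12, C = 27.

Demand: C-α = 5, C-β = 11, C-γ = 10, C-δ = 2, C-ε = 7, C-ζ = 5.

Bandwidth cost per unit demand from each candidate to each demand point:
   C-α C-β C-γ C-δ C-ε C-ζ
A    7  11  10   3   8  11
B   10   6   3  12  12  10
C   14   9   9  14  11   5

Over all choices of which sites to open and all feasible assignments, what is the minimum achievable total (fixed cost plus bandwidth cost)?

586

Open {A, B, C}; cheapest assignment that respects the capacities:
  A (cap 11, load 7): C-α, C-δ — cost 5×7 + 2×3 = 41
  B (cap 12, load 10): C-γ — cost 10×3 = 30
  C (cap 27, load 23): C-β, C-ε, C-ζ — cost 11×9 + 7×11 + 5×5 = 201
  Shipping 272, fixed 314 → total 586.
  Any other capacity-feasible assignment to {A, B, C} ships for at least 272.
Total demand is 40 and no other set of sites has combined capacity ≥ 40, so {A, B, C} is the only feasible choice of open sites. Minimum: 586.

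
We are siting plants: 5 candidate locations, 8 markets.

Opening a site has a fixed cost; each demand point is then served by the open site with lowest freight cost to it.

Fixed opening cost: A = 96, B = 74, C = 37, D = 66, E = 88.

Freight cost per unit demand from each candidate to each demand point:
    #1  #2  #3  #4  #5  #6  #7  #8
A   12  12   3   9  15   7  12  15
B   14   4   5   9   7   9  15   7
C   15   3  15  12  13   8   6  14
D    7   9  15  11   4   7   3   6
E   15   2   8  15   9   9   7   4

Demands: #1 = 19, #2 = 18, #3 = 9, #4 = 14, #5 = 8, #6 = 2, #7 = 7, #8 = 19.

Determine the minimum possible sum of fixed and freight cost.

692

Open {D, E}: assign each demand point to its cheapest open site.
  #1→D 19×7=133, #2→E 18×2=36, #3→E 9×8=72, #4→D 14×11=154, #5→D 8×4=32, #6→D 2×7=14, #7→D 7×3=21, #8→E 19×4=76
  freight cost 538, fixed 154 → total 692.
Compare {B, D}: freight cost 557 + fixed 140 = 697.
Compare {B, D, E}: freight cost 483 + fixed 228 = 711.
Compare {A, D, E}: freight cost 465 + fixed 250 = 715.
All other subsets cost ≥ 697. Minimum total cost: 692.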